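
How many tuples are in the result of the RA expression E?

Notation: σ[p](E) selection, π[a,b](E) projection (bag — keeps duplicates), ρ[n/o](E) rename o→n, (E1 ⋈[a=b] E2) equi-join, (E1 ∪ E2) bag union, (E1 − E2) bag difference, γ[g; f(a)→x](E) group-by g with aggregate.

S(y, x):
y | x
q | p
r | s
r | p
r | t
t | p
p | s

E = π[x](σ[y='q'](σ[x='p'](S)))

Stepwise |·|:
  S → 6
  σ[x='p'](S) → 3
  σ[y='q'](σ[x='p'](S)) → 1
  π[x](σ[y='q'](σ[x='p'](S))) → 1

|E| = 1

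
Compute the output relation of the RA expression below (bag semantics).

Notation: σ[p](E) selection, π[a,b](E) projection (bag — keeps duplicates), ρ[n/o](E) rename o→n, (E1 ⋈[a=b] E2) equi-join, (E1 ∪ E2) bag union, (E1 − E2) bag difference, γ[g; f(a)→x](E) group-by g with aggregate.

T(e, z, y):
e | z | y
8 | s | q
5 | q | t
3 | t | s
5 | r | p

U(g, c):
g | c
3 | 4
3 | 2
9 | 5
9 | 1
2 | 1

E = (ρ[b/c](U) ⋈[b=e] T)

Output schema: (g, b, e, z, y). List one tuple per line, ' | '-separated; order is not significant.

Per-node cardinality:
  U → 5
  ρ[b/c](U) → 5
  T → 4
  (ρ[b/c](U) ⋈[b=e] T) → 2

== RESULT ==
g | b | e | z | y
9 | 5 | 5 | q | t
9 | 5 | 5 | r | p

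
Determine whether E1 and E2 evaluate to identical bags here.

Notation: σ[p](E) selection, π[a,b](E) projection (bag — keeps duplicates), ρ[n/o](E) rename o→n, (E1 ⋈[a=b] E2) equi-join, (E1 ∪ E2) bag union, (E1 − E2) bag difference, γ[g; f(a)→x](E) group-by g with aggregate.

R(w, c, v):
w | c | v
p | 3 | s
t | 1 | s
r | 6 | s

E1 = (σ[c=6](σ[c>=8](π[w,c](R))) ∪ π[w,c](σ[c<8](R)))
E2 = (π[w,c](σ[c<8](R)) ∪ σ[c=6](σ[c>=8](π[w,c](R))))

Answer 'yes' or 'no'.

E1 stepwise |·|:
  R → 3
  π[w,c](R) → 3
  σ[c>=8](π[w,c](R)) → 0
  σ[c=6](σ[c>=8](π[w,c](R))) → 0
  R → 3
  σ[c<8](R) → 3
  π[w,c](σ[c<8](R)) → 3
  (σ[c=6](σ[c>=8](π[w,c](R))) ∪ π[w,c](σ[c<8](R))) → 3
E2 stepwise |·|:
  R → 3
  σ[c<8](R) → 3
  π[w,c](σ[c<8](R)) → 3
  R → 3
  π[w,c](R) → 3
  σ[c>=8](π[w,c](R)) → 0
  σ[c=6](σ[c>=8](π[w,c](R))) → 0
  (π[w,c](σ[c<8](R)) ∪ σ[c=6](σ[c>=8](π[w,c](R)))) → 3

E1 and E2 produce the same multiset:
w | c
p | 3
r | 6
t | 1

yes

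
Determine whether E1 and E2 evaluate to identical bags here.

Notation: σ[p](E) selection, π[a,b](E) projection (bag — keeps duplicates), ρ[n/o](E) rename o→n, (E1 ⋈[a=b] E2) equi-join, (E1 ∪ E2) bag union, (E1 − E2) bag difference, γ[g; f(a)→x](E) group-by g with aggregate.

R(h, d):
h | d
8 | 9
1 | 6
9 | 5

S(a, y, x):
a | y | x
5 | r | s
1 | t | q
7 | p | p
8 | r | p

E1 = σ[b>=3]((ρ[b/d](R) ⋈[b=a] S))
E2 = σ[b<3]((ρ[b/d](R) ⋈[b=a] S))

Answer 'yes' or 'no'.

E1 subexpression sizes:
  R → 3
  ρ[b/d](R) → 3
  S → 4
  (ρ[b/d](R) ⋈[b=a] S) → 1
  σ[b>=3]((ρ[b/d](R) ⋈[b=a] S)) → 1
E2 subexpression sizes:
  R → 3
  ρ[b/d](R) → 3
  S → 4
  (ρ[b/d](R) ⋈[b=a] S) → 1
  σ[b<3]((ρ[b/d](R) ⋈[b=a] S)) → 0

E1 result:
h | b | a | y | x
9 | 5 | 5 | r | s
E2 result:
h | b | a | y | x
(0 rows)
Witness: (9, 5, 5, 'r', 's') appears 1× in E1 but 0× in E2.

no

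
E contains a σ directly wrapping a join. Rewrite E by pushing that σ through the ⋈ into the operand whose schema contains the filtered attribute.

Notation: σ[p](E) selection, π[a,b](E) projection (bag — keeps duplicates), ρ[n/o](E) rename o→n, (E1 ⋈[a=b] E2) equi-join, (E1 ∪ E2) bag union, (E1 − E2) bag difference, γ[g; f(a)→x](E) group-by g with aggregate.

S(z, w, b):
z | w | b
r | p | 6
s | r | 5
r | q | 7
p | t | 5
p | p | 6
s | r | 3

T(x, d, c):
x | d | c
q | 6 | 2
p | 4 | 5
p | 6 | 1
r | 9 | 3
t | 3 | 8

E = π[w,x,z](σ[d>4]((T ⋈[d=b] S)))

σ filters on d, owned by the left side.
E' = π[w,x,z]((σ[d>4](T) ⋈[d=b] S))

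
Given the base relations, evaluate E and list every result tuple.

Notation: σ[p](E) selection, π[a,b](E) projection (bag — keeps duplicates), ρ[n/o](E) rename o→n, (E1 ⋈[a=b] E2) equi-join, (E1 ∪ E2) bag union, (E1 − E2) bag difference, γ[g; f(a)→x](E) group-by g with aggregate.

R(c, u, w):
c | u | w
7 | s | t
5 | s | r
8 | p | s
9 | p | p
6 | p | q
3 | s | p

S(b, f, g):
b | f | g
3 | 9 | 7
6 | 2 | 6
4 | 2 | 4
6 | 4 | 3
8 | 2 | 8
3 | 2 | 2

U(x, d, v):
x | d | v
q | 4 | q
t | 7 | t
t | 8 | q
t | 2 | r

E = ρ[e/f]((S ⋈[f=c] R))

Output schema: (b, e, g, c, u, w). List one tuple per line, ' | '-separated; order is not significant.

Subexpression sizes:
  S → 6
  R → 6
  (S ⋈[f=c] R) → 1
  ρ[e/f]((S ⋈[f=c] R)) → 1

== RESULT ==
b | e | g | c | u | w
3 | 9 | 7 | 9 | p | p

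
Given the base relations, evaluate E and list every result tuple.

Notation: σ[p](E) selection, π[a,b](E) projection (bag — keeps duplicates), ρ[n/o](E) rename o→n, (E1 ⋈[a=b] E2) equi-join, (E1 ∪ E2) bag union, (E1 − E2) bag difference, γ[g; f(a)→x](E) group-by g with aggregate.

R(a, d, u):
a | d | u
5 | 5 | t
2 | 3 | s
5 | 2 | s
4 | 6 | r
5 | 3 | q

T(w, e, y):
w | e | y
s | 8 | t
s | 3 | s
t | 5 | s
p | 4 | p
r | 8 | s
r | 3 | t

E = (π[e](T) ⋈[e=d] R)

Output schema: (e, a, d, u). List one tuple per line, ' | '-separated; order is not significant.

Row counts bottom-up:
  T → 6
  π[e](T) → 6
  R → 5
  (π[e](T) ⋈[e=d] R) → 5

== RESULT ==
e | a | d | u
3 | 2 | 3 | s
3 | 2 | 3 | s
3 | 5 | 3 | q
3 | 5 | 3 | q
5 | 5 | 5 | t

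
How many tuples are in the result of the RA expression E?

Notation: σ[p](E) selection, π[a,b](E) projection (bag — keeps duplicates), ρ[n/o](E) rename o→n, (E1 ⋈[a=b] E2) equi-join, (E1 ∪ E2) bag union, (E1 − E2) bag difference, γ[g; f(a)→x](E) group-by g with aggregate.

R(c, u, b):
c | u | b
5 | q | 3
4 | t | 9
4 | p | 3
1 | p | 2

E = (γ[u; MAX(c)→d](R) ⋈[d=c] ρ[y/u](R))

Per-node cardinality:
  R → 4
  γ[u; MAX(c)→d](R) → 3
  R → 4
  ρ[y/u](R) → 4
  (γ[u; MAX(c)→d](R) ⋈[d=c] ρ[y/u](R)) → 5

|E| = 5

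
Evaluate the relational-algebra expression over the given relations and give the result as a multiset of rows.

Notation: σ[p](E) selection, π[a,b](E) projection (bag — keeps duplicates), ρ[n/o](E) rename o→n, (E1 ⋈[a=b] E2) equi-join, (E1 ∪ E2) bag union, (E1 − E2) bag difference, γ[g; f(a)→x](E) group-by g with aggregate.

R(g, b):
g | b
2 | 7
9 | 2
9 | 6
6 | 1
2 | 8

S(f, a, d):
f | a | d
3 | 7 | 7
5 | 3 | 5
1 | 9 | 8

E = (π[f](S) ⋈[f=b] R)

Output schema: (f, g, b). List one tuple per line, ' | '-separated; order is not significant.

Per-node cardinality:
  S → 3
  π[f](S) → 3
  R → 5
  (π[f](S) ⋈[f=b] R) → 1

== RESULT ==
f | g | b
1 | 6 | 1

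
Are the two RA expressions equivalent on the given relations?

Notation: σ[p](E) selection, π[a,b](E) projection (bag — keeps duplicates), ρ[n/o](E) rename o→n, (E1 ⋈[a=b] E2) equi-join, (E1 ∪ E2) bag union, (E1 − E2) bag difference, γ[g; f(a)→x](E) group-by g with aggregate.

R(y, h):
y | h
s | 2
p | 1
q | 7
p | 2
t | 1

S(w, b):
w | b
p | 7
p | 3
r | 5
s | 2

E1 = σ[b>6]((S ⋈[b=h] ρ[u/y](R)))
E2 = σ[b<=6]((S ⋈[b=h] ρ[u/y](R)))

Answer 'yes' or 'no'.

E1 per-node cardinality:
  S → 4
  R → 5
  ρ[u/y](R) → 5
  (S ⋈[b=h] ρ[u/y](R)) → 3
  σ[b>6]((S ⋈[b=h] ρ[u/y](R))) → 1
E2 per-node cardinality:
  S → 4
  R → 5
  ρ[u/y](R) → 5
  (S ⋈[b=h] ρ[u/y](R)) → 3
  σ[b<=6]((S ⋈[b=h] ρ[u/y](R))) → 2

E1 result:
w | b | u | h
p | 7 | q | 7
E2 result:
w | b | u | h
s | 2 | p | 2
s | 2 | s | 2
Witness: ('p', 7, 'q', 7) appears 1× in E1 but 0× in E2.

no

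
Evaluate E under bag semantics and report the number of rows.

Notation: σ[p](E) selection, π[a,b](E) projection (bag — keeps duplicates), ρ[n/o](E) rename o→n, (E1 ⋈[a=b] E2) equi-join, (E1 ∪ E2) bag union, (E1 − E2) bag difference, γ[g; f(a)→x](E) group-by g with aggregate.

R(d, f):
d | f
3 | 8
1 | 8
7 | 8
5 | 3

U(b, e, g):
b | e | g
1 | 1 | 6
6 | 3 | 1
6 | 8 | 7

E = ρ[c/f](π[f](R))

Row counts bottom-up:
  R → 4
  π[f](R) → 4
  ρ[c/f](π[f](R)) → 4

|E| = 4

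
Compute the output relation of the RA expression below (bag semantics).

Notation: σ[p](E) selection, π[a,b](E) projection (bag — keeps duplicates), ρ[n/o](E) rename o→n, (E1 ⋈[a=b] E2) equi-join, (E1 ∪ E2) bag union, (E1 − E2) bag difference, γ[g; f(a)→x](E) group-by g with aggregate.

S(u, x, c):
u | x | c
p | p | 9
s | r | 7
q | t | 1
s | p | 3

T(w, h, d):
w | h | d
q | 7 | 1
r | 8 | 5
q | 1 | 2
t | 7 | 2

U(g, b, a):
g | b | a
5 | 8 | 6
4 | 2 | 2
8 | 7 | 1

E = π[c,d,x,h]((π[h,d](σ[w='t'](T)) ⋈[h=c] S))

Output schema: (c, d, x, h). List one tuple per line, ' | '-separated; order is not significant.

Per-node cardinality:
  T → 4
  σ[w='t'](T) → 1
  π[h,d](σ[w='t'](T)) → 1
  S → 4
  (π[h,d](σ[w='t'](T)) ⋈[h=c] S) → 1
  π[c,d,x,h]((π[h,d](σ[w='t'](T)) ⋈[h=c] S)) → 1

== RESULT ==
c | d | x | h
7 | 2 | r | 7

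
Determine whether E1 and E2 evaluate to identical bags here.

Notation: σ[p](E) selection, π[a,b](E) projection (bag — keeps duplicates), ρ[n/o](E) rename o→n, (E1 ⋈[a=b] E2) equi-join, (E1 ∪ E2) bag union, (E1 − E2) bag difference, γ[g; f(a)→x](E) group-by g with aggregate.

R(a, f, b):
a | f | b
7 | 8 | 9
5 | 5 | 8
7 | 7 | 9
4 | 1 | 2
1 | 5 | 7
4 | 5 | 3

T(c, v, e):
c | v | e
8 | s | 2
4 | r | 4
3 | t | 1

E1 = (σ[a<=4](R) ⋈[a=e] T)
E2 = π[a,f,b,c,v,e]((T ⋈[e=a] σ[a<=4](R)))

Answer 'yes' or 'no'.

E1 per-node cardinality:
  R → 6
  σ[a<=4](R) → 3
  T → 3
  (σ[a<=4](R) ⋈[a=e] T) → 3
E2 per-node cardinality:
  T → 3
  R → 6
  σ[a<=4](R) → 3
  (T ⋈[e=a] σ[a<=4](R)) → 3
  π[a,f,b,c,v,e]((T ⋈[e=a] σ[a<=4](R))) → 3

E1 and E2 produce the same multiset:
a | f | b | c | v | e
1 | 5 | 7 | 3 | t | 1
4 | 1 | 2 | 4 | r | 4
4 | 5 | 3 | 4 | r | 4

yes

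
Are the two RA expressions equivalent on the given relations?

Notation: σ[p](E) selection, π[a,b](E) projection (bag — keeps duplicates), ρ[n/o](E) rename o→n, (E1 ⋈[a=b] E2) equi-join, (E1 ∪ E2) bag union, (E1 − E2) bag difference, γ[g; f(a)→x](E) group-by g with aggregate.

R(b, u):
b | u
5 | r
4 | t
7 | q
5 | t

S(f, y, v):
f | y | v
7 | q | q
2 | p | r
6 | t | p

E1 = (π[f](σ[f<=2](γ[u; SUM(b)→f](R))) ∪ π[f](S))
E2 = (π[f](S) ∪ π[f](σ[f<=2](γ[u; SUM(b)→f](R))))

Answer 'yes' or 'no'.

E1 row counts bottom-up:
  R → 4
  γ[u; SUM(b)→f](R) → 3
  σ[f<=2](γ[u; SUM(b)→f](R)) → 0
  π[f](σ[f<=2](γ[u; SUM(b)→f](R))) → 0
  S → 3
  π[f](S) → 3
  (π[f](σ[f<=2](γ[u; SUM(b)→f](R))) ∪ π[f](S)) → 3
E2 row counts bottom-up:
  S → 3
  π[f](S) → 3
  R → 4
  γ[u; SUM(b)→f](R) → 3
  σ[f<=2](γ[u; SUM(b)→f](R)) → 0
  π[f](σ[f<=2](γ[u; SUM(b)→f](R))) → 0
  (π[f](S) ∪ π[f](σ[f<=2](γ[u; SUM(b)→f](R)))) → 3

E1 and E2 produce the same multiset:
f
2
6
7

yes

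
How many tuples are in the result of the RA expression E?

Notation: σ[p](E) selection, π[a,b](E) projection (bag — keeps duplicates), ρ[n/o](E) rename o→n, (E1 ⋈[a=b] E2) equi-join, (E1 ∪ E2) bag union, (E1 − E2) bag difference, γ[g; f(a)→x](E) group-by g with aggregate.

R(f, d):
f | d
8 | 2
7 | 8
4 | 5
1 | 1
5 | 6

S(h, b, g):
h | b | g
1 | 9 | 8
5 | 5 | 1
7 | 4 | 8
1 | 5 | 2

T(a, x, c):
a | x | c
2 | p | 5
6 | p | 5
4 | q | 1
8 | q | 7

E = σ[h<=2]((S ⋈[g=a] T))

Per-node cardinality:
  S → 4
  T → 4
  (S ⋈[g=a] T) → 3
  σ[h<=2]((S ⋈[g=a] T)) → 2

|E| = 2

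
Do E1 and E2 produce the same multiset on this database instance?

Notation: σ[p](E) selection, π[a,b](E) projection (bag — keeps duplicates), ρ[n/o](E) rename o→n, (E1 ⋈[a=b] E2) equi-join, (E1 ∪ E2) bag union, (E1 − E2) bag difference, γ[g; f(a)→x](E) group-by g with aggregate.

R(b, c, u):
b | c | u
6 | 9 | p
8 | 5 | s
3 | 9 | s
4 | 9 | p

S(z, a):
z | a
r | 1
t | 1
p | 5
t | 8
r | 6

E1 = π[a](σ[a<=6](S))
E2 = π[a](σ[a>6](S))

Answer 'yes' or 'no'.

E1 per-node cardinality:
  S → 5
  σ[a<=6](S) → 4
  π[a](σ[a<=6](S)) → 4
E2 per-node cardinality:
  S → 5
  σ[a>6](S) → 1
  π[a](σ[a>6](S)) → 1

E1 result:
a
1
1
5
6
E2 result:
a
8
Witness: (6,) appears 1× in E1 but 0× in E2.

no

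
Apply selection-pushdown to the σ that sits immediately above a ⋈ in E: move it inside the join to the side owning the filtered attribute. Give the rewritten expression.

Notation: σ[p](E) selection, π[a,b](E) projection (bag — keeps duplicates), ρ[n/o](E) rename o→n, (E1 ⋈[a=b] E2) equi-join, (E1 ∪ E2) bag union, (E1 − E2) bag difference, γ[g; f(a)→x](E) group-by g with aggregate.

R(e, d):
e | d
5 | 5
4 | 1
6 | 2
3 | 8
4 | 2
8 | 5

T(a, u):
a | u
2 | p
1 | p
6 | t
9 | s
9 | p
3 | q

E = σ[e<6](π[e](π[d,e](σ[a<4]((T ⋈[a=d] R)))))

σ filters on a, owned by the left side.
E' = σ[e<6](π[e](π[d,e]((σ[a<4](T) ⋈[a=d] R))))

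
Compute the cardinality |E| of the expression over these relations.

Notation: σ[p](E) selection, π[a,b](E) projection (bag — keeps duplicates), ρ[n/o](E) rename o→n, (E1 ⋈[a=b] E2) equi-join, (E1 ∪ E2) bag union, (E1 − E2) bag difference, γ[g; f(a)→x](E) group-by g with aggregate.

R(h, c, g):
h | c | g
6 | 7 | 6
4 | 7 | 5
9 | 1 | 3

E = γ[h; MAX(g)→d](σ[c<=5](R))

Subexpression sizes:
  R → 3
  σ[c<=5](R) → 1
  γ[h; MAX(g)→d](σ[c<=5](R)) → 1

|E| = 1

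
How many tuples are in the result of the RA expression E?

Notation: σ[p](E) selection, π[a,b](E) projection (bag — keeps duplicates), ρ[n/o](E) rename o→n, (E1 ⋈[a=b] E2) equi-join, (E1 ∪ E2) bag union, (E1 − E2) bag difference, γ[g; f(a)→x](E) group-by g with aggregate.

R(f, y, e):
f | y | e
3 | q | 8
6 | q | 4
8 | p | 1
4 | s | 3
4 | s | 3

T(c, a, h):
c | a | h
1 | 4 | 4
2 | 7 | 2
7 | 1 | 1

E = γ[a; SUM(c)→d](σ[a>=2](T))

Per-node cardinality:
  T → 3
  σ[a>=2](T) → 2
  γ[a; SUM(c)→d](σ[a>=2](T)) → 2

|E| = 2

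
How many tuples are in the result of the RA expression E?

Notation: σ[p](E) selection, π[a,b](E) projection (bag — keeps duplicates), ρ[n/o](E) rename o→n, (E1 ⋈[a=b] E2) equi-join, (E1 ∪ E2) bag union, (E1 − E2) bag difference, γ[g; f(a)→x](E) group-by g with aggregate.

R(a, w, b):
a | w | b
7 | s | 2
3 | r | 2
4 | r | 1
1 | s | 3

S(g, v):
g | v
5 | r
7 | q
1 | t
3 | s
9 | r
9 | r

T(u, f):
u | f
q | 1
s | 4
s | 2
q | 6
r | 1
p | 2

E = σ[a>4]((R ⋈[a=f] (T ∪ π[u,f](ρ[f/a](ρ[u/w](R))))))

Stepwise |·|:
  R → 4
  T → 6
  R → 4
  ρ[u/w](R) → 4
  ρ[f/a](ρ[u/w](R)) → 4
  π[u,f](ρ[f/a](ρ[u/w](R))) → 4
  (T ∪ π[u,f](ρ[f/a](ρ[u/w](R)))) → 10
  (R ⋈[a=f] (T ∪ π[u,f](ρ[f/a](ρ[u/w](R))))) → 7
  σ[a>4]((R ⋈[a=f] (T ∪ π[u,f](ρ[f/a](ρ[u/w](R)))))) → 1

|E| = 1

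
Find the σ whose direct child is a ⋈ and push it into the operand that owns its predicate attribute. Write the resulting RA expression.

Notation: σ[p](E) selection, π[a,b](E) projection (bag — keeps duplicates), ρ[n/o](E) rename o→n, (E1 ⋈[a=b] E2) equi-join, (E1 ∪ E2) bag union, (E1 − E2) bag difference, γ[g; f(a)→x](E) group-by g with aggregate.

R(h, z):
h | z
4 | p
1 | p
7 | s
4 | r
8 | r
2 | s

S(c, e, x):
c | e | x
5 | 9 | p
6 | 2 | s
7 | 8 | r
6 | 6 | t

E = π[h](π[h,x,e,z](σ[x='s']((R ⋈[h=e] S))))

σ filters on x, owned by the right side.
E' = π[h](π[h,x,e,z]((R ⋈[h=e] σ[x='s'](S))))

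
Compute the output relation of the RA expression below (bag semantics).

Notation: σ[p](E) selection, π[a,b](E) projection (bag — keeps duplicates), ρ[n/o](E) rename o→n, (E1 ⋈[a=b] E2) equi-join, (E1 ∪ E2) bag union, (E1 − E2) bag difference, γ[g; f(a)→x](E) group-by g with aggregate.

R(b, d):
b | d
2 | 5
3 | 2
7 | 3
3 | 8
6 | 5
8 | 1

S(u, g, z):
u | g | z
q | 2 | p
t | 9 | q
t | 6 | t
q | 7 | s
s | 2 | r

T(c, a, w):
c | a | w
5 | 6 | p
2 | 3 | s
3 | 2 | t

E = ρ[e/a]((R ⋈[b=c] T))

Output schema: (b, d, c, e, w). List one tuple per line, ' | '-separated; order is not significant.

Subexpression sizes:
  R → 6
  T → 3
  (R ⋈[b=c] T) → 3
  ρ[e/a]((R ⋈[b=c] T)) → 3

== RESULT ==
b | d | c | e | w
2 | 5 | 2 | 3 | s
3 | 2 | 3 | 2 | t
3 | 8 | 3 | 2 | t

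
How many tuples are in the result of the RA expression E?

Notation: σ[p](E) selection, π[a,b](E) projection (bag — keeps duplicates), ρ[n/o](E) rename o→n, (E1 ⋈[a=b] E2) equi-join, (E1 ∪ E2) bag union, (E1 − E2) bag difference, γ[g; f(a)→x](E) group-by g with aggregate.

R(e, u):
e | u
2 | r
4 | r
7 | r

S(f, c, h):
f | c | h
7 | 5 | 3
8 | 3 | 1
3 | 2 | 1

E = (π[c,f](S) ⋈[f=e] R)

Subexpression sizes:
  S → 3
  π[c,f](S) → 3
  R → 3
  (π[c,f](S) ⋈[f=e] R) → 1

|E| = 1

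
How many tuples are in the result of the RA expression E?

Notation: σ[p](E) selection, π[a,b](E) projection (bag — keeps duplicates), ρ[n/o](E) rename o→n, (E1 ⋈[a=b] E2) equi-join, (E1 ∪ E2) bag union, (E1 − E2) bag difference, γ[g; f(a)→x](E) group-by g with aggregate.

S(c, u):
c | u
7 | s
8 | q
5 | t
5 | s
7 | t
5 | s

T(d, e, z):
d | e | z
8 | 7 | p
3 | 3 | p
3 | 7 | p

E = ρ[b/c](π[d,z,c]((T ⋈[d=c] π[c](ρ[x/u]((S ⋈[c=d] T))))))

Row counts bottom-up:
  T → 3
  S → 6
  T → 3
  (S ⋈[c=d] T) → 1
  ρ[x/u]((S ⋈[c=d] T)) → 1
  π[c](ρ[x/u]((S ⋈[c=d] T))) → 1
  (T ⋈[d=c] π[c](ρ[x/u]((S ⋈[c=d] T)))) → 1
  π[d,z,c]((T ⋈[d=c] π[c](ρ[x/u]((S ⋈[c=d] T))))) → 1
  ρ[b/c](π[d,z,c]((T ⋈[d=c] π[c](ρ[x/u]((S ⋈[c=d] T)))))) → 1

|E| = 1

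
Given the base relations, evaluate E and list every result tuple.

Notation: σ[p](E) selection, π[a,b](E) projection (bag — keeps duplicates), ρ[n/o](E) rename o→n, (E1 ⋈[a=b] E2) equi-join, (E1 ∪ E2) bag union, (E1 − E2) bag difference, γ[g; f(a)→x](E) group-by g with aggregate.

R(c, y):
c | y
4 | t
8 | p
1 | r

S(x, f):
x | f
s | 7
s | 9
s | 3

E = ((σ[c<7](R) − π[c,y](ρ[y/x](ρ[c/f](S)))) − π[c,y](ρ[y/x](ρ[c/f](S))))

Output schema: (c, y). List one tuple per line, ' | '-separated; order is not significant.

Per-node cardinality:
  R → 3
  σ[c<7](R) → 2
  S → 3
  ρ[c/f](S) → 3
  ρ[y/x](ρ[c/f](S)) → 3
  π[c,y](ρ[y/x](ρ[c/f](S))) → 3
  (σ[c<7](R) − π[c,y](ρ[y/x](ρ[c/f](S)))) → 2
  S → 3
  ρ[c/f](S) → 3
  ρ[y/x](ρ[c/f](S)) → 3
  π[c,y](ρ[y/x](ρ[c/f](S))) → 3
  ((σ[c<7](R) − π[c,y](ρ[y/x](ρ[c/f](S)))) − π[c,y](ρ[y/x](ρ[c/f](S)))) → 2

== RESULT ==
c | y
1 | r
4 | t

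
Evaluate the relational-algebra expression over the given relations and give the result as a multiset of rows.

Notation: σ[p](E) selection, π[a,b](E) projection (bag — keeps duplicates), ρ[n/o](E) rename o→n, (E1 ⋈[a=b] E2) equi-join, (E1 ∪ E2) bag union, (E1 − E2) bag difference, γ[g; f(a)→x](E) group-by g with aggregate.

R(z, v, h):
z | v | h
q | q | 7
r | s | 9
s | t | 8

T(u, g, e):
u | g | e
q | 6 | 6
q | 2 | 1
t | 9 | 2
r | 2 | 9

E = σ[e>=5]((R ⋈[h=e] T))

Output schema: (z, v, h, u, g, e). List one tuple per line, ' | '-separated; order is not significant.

Subexpression sizes:
  R → 3
  T → 4
  (R ⋈[h=e] T) → 1
  σ[e>=5]((R ⋈[h=e] T)) → 1

== RESULT ==
z | v | h | u | g | e
r | s | 9 | r | 2 | 9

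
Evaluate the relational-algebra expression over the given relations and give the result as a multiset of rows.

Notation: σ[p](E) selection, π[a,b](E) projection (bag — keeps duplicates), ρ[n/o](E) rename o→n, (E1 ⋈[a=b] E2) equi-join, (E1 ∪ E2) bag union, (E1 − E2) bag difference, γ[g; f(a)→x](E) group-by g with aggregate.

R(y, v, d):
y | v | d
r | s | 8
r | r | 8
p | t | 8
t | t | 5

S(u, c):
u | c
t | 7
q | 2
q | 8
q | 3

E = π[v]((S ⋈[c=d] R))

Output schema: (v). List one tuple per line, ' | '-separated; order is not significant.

Subexpression sizes:
  S → 4
  R → 4
  (S ⋈[c=d] R) → 3
  π[v]((S ⋈[c=d] R)) → 3

== RESULT ==
v
r
s
t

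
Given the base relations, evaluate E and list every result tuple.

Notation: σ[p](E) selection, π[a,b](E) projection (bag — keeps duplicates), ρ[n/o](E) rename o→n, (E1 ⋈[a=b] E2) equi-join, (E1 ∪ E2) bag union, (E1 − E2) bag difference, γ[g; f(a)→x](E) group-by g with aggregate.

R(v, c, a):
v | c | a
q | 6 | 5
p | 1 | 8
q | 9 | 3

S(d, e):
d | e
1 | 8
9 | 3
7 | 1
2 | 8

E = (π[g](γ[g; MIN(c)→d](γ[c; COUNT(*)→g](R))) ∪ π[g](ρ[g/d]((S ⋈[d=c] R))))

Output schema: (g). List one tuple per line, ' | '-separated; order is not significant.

Per-node cardinality:
  R → 3
  γ[c; COUNT(*)→g](R) → 3
  γ[g; MIN(c)→d](γ[c; COUNT(*)→g](R)) → 1
  π[g](γ[g; MIN(c)→d](γ[c; COUNT(*)→g](R))) → 1
  S → 4
  R → 3
  (S ⋈[d=c] R) → 2
  ρ[g/d]((S ⋈[d=c] R)) → 2
  π[g](ρ[g/d]((S ⋈[d=c] R))) → 2
  (π[g](γ[g; MIN(c)→d](γ[c; COUNT(*)→g](R))) ∪ π[g](ρ[g/d]((S ⋈[d=c] R)))) → 3

== RESULT ==
g
1
1
9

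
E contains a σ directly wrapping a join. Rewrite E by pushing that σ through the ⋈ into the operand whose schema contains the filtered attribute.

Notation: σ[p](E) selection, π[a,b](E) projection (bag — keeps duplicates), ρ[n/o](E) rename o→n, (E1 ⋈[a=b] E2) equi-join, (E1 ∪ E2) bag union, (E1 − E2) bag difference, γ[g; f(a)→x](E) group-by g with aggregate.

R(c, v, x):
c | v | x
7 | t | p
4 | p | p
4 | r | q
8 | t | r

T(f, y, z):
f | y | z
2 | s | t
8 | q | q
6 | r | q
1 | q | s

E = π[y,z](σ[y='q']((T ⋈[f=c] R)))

σ filters on y, owned by the left side.
E' = π[y,z]((σ[y='q'](T) ⋈[f=c] R))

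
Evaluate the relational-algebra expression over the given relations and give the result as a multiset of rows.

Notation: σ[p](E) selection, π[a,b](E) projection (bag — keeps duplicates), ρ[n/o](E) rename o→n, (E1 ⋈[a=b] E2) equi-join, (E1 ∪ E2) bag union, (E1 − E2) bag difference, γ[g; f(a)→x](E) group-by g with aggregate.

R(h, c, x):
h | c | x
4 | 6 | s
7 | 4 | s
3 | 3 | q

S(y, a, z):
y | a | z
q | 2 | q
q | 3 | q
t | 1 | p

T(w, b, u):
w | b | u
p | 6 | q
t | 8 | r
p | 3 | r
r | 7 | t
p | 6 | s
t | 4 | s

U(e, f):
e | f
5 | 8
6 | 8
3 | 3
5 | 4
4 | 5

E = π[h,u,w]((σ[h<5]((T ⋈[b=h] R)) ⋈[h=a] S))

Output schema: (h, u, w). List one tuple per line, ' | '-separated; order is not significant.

Per-node cardinality:
  T → 6
  R → 3
  (T ⋈[b=h] R) → 3
  σ[h<5]((T ⋈[b=h] R)) → 2
  S → 3
  (σ[h<5]((T ⋈[b=h] R)) ⋈[h=a] S) → 1
  π[h,u,w]((σ[h<5]((T ⋈[b=h] R)) ⋈[h=a] S)) → 1

== RESULT ==
h | u | w
3 | r | p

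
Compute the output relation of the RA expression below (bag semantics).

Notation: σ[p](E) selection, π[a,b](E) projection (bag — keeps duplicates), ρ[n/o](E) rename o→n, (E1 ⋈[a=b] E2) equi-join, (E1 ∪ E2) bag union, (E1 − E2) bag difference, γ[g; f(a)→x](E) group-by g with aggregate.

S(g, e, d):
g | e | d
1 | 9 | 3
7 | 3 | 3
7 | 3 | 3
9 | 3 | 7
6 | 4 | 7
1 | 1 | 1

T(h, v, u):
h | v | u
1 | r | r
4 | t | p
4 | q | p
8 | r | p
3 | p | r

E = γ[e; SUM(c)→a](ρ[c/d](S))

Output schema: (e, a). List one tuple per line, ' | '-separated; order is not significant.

Stepwise |·|:
  S → 6
  ρ[c/d](S) → 6
  γ[e; SUM(c)→a](ρ[c/d](S)) → 4

== RESULT ==
e | a
1 | 1
3 | 13
4 | 7
9 | 3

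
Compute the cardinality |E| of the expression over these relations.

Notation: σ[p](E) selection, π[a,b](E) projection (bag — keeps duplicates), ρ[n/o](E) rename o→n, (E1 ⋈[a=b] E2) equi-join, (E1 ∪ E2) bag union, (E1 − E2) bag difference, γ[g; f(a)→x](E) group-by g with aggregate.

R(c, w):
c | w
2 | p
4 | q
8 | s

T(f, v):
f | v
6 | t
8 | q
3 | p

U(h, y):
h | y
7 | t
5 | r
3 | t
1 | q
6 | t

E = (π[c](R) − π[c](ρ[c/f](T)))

Subexpression sizes:
  R → 3
  π[c](R) → 3
  T → 3
  ρ[c/f](T) → 3
  π[c](ρ[c/f](T)) → 3
  (π[c](R) − π[c](ρ[c/f](T))) → 2

|E| = 2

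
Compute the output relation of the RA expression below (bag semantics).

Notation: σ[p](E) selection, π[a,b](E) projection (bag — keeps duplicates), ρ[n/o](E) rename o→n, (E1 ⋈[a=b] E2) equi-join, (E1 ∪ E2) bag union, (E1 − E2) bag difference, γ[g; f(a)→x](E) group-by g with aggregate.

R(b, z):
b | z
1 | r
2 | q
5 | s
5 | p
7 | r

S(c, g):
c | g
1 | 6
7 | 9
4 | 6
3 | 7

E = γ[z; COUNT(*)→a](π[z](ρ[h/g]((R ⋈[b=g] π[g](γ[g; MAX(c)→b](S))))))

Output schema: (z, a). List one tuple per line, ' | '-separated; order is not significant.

Stepwise |·|:
  R → 5
  S → 4
  γ[g; MAX(c)→b](S) → 3
  π[g](γ[g; MAX(c)→b](S)) → 3
  (R ⋈[b=g] π[g](γ[g; MAX(c)→b](S))) → 1
  ρ[h/g]((R ⋈[b=g] π[g](γ[g; MAX(c)→b](S)))) → 1
  π[z](ρ[h/g]((R ⋈[b=g] π[g](γ[g; MAX(c)→b](S))))) → 1
  γ[z; COUNT(*)→a](π[z](ρ[h/g]((R ⋈[b=g] π[g](γ[g; MAX(c)→b](S)))))) → 1

== RESULT ==
z | a
r | 1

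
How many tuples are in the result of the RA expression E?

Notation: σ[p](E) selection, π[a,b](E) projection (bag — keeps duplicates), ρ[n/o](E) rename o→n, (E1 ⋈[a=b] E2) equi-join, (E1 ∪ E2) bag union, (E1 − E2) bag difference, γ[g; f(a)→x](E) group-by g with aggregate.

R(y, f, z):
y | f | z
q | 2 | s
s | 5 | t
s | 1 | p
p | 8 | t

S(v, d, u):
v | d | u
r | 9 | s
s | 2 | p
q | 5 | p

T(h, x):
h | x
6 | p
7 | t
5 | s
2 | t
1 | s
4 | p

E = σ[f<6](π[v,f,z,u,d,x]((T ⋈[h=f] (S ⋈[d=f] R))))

Stepwise |·|:
  T → 6
  S → 3
  R → 4
  (S ⋈[d=f] R) → 2
  (T ⋈[h=f] (S ⋈[d=f] R)) → 2
  π[v,f,z,u,d,x]((T ⋈[h=f] (S ⋈[d=f] R))) → 2
  σ[f<6](π[v,f,z,u,d,x]((T ⋈[h=f] (S ⋈[d=f] R)))) → 2

|E| = 2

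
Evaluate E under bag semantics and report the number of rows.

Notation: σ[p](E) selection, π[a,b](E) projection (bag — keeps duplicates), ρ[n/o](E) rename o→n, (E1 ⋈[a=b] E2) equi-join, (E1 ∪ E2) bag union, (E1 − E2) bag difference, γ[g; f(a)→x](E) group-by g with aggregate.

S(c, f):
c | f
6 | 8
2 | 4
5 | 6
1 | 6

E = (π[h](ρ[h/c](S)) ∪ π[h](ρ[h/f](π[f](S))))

Subexpression sizes:
  S → 4
  ρ[h/c](S) → 4
  π[h](ρ[h/c](S)) → 4
  S → 4
  π[f](S) → 4
  ρ[h/f](π[f](S)) → 4
  π[h](ρ[h/f](π[f](S))) → 4
  (π[h](ρ[h/c](S)) ∪ π[h](ρ[h/f](π[f](S)))) → 8

|E| = 8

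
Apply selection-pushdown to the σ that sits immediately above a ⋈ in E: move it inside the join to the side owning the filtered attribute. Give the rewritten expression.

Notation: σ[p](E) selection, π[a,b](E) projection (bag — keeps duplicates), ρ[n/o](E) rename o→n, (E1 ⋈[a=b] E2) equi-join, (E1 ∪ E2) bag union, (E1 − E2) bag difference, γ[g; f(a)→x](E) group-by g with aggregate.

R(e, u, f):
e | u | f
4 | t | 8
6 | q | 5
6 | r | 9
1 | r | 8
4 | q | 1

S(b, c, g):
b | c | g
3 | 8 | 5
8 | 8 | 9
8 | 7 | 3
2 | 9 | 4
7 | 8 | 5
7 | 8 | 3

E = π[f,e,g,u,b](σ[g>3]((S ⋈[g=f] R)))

σ filters on g, owned by the left side.
E' = π[f,e,g,u,b]((σ[g>3](S) ⋈[g=f] R))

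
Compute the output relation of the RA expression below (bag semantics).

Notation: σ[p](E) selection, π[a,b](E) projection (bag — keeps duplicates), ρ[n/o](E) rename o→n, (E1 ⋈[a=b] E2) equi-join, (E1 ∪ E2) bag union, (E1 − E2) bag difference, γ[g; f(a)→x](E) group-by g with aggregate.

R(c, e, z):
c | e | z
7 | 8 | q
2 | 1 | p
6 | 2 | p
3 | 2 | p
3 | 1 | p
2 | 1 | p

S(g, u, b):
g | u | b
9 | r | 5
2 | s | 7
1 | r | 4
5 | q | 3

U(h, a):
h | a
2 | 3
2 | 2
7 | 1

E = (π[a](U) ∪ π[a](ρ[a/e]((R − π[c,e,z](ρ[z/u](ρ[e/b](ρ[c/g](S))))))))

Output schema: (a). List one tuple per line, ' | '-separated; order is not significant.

Row counts bottom-up:
  U → 3
  π[a](U) → 3
  R → 6
  S → 4
  ρ[c/g](S) → 4
  ρ[e/b](ρ[c/g](S)) → 4
  ρ[z/u](ρ[e/b](ρ[c/g](S))) → 4
  π[c,e,z](ρ[z/u](ρ[e/b](ρ[c/g](S)))) → 4
  (R − π[c,e,z](ρ[z/u](ρ[e/b](ρ[c/g](S))))) → 6
  ρ[a/e]((R − π[c,e,z](ρ[z/u](ρ[e/b](ρ[c/g](S)))))) → 6
  π[a](ρ[a/e]((R − π[c,e,z](ρ[z/u](ρ[e/b](ρ[c/g](S))))))) → 6
  (π[a](U) ∪ π[a](ρ[a/e]((R − π[c,e,z](ρ[z/u](ρ[e/b](ρ[c/g](S)))))))) → 9

== RESULT ==
a
1
1
1
1
2
2
2
3
8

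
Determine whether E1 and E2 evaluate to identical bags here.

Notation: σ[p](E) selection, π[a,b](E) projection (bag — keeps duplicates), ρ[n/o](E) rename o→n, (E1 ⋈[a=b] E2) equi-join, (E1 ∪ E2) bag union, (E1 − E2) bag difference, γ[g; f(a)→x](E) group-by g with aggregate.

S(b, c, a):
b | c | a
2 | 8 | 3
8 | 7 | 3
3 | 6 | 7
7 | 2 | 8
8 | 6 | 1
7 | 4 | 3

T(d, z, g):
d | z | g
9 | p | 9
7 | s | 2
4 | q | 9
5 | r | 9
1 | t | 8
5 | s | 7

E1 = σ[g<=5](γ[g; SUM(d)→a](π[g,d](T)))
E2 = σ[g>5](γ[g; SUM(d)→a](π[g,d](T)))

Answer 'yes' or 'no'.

E1 stepwise |·|:
  T → 6
  π[g,d](T) → 6
  γ[g; SUM(d)→a](π[g,d](T)) → 4
  σ[g<=5](γ[g; SUM(d)→a](π[g,d](T))) → 1
E2 stepwise |·|:
  T → 6
  π[g,d](T) → 6
  γ[g; SUM(d)→a](π[g,d](T)) → 4
  σ[g>5](γ[g; SUM(d)→a](π[g,d](T))) → 3

E1 result:
g | a
2 | 7
E2 result:
g | a
7 | 5
8 | 1
9 | 18
Witness: (7, 5) appears 0× in E1 but 1× in E2.

no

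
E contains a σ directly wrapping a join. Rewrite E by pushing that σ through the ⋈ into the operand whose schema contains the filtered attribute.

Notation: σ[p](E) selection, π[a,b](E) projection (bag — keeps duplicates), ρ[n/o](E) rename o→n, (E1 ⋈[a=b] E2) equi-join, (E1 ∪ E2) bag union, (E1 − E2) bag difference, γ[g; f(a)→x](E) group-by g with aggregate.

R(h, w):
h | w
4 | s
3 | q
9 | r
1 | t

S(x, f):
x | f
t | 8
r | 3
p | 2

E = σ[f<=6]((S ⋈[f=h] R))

σ filters on f, owned by the left side.
E' = (σ[f<=6](S) ⋈[f=h] R)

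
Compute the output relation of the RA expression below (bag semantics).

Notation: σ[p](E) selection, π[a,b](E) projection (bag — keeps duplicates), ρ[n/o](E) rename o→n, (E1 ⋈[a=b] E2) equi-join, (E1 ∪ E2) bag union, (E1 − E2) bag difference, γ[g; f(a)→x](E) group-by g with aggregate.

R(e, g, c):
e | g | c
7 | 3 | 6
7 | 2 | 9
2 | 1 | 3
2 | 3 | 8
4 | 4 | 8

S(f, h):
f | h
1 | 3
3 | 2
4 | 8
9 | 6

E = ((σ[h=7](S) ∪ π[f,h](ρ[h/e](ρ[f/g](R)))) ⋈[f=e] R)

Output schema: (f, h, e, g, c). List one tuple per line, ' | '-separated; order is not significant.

Row counts bottom-up:
  S → 4
  σ[h=7](S) → 0
  R → 5
  ρ[f/g](R) → 5
  ρ[h/e](ρ[f/g](R)) → 5
  π[f,h](ρ[h/e](ρ[f/g](R))) → 5
  (σ[h=7](S) ∪ π[f,h](ρ[h/e](ρ[f/g](R)))) → 5
  R → 5
  ((σ[h=7](S) ∪ π[f,h](ρ[h/e](ρ[f/g](R)))) ⋈[f=e] R) → 3

== RESULT ==
f | h | e | g | c
2 | 7 | 2 | 1 | 3
2 | 7 | 2 | 3 | 8
4 | 4 | 4 | 4 | 8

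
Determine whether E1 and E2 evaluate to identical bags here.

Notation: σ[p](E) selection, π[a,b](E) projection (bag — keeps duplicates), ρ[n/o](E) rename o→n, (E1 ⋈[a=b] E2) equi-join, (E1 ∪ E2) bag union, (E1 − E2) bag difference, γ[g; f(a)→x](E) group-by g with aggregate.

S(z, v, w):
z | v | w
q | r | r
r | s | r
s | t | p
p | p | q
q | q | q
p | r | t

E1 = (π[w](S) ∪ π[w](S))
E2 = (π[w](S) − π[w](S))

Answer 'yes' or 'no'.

E1 per-node cardinality:
  S → 6
  π[w](S) → 6
  S → 6
  π[w](S) → 6
  (π[w](S) ∪ π[w](S)) → 12
E2 per-node cardinality:
  S → 6
  π[w](S) → 6
  S → 6
  π[w](S) → 6
  (π[w](S) − π[w](S)) → 0

E1 result:
w
p
p
q
q
q
q
r
r
r
r
t
t
E2 result:
w
(0 rows)
Witness: ('t',) appears 2× in E1 but 0× in E2.

no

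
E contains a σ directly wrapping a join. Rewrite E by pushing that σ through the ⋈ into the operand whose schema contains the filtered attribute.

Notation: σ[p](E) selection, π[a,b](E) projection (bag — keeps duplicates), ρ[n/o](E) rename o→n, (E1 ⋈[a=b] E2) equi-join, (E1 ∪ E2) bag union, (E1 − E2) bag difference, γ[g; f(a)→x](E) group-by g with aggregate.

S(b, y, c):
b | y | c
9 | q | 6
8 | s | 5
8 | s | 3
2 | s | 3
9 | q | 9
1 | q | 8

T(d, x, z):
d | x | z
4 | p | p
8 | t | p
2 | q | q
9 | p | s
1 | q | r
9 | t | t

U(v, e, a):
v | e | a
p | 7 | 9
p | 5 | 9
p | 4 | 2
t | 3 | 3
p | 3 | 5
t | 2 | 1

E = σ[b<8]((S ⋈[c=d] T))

σ filters on b, owned by the left side.
E' = (σ[b<8](S) ⋈[c=d] T)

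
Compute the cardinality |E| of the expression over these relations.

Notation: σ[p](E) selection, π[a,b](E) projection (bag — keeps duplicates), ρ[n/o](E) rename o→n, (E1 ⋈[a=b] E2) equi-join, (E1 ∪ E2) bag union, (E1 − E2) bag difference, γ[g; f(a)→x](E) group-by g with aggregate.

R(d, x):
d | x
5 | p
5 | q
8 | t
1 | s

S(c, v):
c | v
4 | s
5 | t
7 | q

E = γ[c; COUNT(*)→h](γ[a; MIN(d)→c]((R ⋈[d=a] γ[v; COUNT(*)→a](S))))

Row counts bottom-up:
  R → 4
  S → 3
  γ[v; COUNT(*)→a](S) → 3
  (R ⋈[d=a] γ[v; COUNT(*)→a](S)) → 3
  γ[a; MIN(d)→c]((R ⋈[d=a] γ[v; COUNT(*)→a](S))) → 1
  γ[c; COUNT(*)→h](γ[a; MIN(d)→c]((R ⋈[d=a] γ[v; COUNT(*)→a](S)))) → 1

|E| = 1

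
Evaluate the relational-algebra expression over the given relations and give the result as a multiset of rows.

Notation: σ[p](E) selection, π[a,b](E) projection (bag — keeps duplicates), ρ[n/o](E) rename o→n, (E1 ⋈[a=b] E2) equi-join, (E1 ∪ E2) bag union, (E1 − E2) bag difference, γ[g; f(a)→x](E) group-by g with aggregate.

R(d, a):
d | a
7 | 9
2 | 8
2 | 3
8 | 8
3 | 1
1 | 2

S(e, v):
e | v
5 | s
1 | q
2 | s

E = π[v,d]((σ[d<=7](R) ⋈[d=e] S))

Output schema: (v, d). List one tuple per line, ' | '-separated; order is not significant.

Per-node cardinality:
  R → 6
  σ[d<=7](R) → 5
  S → 3
  (σ[d<=7](R) ⋈[d=e] S) → 3
  π[v,d]((σ[d<=7](R) ⋈[d=e] S)) → 3

== RESULT ==
v | d
q | 1
s | 2
s | 2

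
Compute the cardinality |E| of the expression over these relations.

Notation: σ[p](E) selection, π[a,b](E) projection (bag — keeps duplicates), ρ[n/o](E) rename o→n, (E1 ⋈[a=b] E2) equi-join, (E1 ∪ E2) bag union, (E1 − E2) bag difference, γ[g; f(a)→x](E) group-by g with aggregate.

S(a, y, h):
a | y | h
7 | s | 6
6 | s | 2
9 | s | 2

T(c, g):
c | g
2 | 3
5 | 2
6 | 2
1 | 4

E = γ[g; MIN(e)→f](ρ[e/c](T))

Per-node cardinality:
  T → 4
  ρ[e/c](T) → 4
  γ[g; MIN(e)→f](ρ[e/c](T)) → 3

|E| = 3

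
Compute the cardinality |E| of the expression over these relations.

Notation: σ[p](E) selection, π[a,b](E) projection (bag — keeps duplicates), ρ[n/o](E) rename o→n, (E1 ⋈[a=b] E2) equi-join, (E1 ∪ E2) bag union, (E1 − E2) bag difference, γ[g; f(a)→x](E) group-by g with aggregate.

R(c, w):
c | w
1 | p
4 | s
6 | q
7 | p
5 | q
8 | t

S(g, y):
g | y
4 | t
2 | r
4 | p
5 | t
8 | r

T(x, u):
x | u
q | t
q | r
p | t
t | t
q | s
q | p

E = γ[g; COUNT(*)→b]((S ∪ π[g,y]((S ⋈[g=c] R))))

Subexpression sizes:
  S → 5
  S → 5
  R → 6
  (S ⋈[g=c] R) → 4
  π[g,y]((S ⋈[g=c] R)) → 4
  (S ∪ π[g,y]((S ⋈[g=c] R))) → 9
  γ[g; COUNT(*)→b]((S ∪ π[g,y]((S ⋈[g=c] R)))) → 4

|E| = 4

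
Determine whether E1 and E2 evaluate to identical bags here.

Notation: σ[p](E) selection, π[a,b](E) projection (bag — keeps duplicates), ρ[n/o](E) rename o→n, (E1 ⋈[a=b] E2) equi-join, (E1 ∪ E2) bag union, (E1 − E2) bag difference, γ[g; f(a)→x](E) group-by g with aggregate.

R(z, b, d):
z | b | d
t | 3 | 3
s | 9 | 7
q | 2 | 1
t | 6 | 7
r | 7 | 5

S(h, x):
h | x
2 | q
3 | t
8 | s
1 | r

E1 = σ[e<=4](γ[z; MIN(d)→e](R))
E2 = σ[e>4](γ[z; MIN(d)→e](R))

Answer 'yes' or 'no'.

E1 subexpression sizes:
  R → 5
  γ[z; MIN(d)→e](R) → 4
  σ[e<=4](γ[z; MIN(d)→e](R)) → 2
E2 subexpression sizes:
  R → 5
  γ[z; MIN(d)→e](R) → 4
  σ[e>4](γ[z; MIN(d)→e](R)) → 2

E1 result:
z | e
q | 1
t | 3
E2 result:
z | e
r | 5
s | 7
Witness: ('t', 3) appears 1× in E1 but 0× in E2.

no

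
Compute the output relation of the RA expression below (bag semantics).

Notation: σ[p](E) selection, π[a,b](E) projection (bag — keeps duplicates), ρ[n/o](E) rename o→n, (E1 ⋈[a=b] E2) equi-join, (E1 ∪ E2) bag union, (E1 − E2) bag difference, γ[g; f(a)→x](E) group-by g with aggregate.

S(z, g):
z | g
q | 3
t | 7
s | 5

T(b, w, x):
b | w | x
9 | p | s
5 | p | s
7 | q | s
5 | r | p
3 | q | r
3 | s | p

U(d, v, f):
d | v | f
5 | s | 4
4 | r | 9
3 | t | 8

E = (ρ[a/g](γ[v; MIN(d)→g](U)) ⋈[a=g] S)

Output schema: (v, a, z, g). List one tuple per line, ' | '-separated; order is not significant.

Stepwise |·|:
  U → 3
  γ[v; MIN(d)→g](U) → 3
  ρ[a/g](γ[v; MIN(d)→g](U)) → 3
  S → 3
  (ρ[a/g](γ[v; MIN(d)→g](U)) ⋈[a=g] S) → 2

== RESULT ==
v | a | z | g
s | 5 | s | 5
t | 3 | q | 3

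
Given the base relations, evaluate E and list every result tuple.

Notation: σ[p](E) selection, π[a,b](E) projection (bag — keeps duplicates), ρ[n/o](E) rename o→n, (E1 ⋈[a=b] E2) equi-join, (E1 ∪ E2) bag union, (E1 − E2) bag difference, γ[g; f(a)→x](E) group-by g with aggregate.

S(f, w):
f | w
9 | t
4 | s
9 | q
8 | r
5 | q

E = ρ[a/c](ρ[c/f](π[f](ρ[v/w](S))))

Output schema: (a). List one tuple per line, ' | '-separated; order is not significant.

Row counts bottom-up:
  S → 5
  ρ[v/w](S) → 5
  π[f](ρ[v/w](S)) → 5
  ρ[c/f](π[f](ρ[v/w](S))) → 5
  ρ[a/c](ρ[c/f](π[f](ρ[v/w](S)))) → 5

== RESULT ==
a
4
5
8
9
9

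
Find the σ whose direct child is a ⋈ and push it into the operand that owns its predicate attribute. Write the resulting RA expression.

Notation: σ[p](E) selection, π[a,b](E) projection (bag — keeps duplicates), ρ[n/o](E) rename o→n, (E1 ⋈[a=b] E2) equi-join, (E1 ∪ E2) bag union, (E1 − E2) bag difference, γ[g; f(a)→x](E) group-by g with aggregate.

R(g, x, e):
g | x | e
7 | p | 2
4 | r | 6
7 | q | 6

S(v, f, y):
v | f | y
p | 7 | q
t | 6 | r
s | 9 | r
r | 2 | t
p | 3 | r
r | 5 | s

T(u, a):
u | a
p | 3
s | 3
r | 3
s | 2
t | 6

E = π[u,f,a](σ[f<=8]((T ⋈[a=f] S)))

σ filters on f, owned by the right side.
E' = π[u,f,a]((T ⋈[a=f] σ[f<=8](S)))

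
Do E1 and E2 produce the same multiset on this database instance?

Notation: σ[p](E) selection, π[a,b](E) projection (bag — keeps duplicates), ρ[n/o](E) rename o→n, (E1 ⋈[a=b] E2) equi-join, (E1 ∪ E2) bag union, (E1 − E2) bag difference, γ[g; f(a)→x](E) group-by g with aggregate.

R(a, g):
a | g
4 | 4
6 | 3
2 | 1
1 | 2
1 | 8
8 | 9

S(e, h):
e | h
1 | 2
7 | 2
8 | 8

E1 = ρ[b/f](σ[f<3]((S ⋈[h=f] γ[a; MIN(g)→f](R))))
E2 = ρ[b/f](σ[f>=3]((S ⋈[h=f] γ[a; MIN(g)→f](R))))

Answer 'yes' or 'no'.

E1 row counts bottom-up:
  S → 3
  R → 6
  γ[a; MIN(g)→f](R) → 5
  (S ⋈[h=f] γ[a; MIN(g)→f](R)) → 2
  σ[f<3]((S ⋈[h=f] γ[a; MIN(g)→f](R))) → 2
  ρ[b/f](σ[f<3]((S ⋈[h=f] γ[a; MIN(g)→f](R)))) → 2
E2 row counts bottom-up:
  S → 3
  R → 6
  γ[a; MIN(g)→f](R) → 5
  (S ⋈[h=f] γ[a; MIN(g)→f](R)) → 2
  σ[f>=3]((S ⋈[h=f] γ[a; MIN(g)→f](R))) → 0
  ρ[b/f](σ[f>=3]((S ⋈[h=f] γ[a; MIN(g)→f](R)))) → 0

E1 result:
e | h | a | b
1 | 2 | 1 | 2
7 | 2 | 1 | 2
E2 result:
e | h | a | b
(0 rows)
Witness: (1, 2, 1, 2) appears 1× in E1 but 0× in E2.

no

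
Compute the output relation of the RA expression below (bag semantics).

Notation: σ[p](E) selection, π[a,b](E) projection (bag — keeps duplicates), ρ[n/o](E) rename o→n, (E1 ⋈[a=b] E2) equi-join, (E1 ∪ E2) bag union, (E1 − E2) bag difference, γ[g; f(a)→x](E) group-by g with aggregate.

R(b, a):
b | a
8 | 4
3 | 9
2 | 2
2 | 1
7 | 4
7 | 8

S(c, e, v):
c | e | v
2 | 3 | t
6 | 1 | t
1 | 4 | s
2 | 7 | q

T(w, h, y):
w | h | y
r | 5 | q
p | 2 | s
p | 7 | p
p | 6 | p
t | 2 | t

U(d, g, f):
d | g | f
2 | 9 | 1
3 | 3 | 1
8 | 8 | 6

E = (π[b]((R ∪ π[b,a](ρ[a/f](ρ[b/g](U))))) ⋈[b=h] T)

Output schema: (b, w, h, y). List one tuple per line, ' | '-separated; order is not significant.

Per-node cardinality:
  R → 6
  U → 3
  ρ[b/g](U) → 3
  ρ[a/f](ρ[b/g](U)) → 3
  π[b,a](ρ[a/f](ρ[b/g](U))) → 3
  (R ∪ π[b,a](ρ[a/f](ρ[b/g](U)))) → 9
  π[b]((R ∪ π[b,a](ρ[a/f](ρ[b/g](U))))) → 9
  T → 5
  (π[b]((R ∪ π[b,a](ρ[a/f](ρ[b/g](U))))) ⋈[b=h] T) → 6

== RESULT ==
b | w | h | y
2 | p | 2 | s
2 | p | 2 | s
2 | t | 2 | t
2 | t | 2 | t
7 | p | 7 | p
7 | p | 7 | p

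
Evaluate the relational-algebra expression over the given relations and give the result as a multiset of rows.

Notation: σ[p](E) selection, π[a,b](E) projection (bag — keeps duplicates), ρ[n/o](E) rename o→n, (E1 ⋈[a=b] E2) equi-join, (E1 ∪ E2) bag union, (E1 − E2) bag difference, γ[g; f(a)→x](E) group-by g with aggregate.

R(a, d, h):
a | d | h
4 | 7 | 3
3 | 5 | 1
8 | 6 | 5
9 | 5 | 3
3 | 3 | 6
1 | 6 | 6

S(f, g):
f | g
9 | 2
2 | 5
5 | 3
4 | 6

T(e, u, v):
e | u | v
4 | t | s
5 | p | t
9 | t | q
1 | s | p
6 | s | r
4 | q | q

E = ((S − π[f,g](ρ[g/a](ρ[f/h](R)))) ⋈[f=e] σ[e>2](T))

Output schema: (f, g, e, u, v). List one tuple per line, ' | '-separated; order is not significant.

Stepwise |·|:
  S → 4
  R → 6
  ρ[f/h](R) → 6
  ρ[g/a](ρ[f/h](R)) → 6
  π[f,g](ρ[g/a](ρ[f/h](R))) → 6
  (S − π[f,g](ρ[g/a](ρ[f/h](R)))) → 4
  T → 6
  σ[e>2](T) → 5
  ((S − π[f,g](ρ[g/a](ρ[f/h](R)))) ⋈[f=e] σ[e>2](T)) → 4

== RESULT ==
f | g | e | u | v
4 | 6 | 4 | q | q
4 | 6 | 4 | t | s
5 | 3 | 5 | p | t
9 | 2 | 9 | t | q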